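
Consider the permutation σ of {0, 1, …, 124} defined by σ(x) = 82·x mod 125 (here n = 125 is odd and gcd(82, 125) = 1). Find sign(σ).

-1

Start at x=93: 93 → 1 → 82 → 99 → 118 → 51 → 57 → … (one orbit).
12 cycles of lengths [20, 20, 20, 20, 20, 4, 4, 4, 4, 4, 4, 1].
125 − 12 = 113 transpositions; sign(π) = (−1)^113 = -1.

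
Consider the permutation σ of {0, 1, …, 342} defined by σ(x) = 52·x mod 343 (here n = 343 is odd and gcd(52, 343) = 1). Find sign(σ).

-1

Trace 179: π^k(179) = [179, 47, 43, 178, 338, 83, 200] for k=0..6.
The orbit structure of x ↦ 52x mod 343: 4 orbits of sizes [294, 42, 6, 1].
343 − 4 = 339 transpositions; sign(π) = (−1)^339 = -1.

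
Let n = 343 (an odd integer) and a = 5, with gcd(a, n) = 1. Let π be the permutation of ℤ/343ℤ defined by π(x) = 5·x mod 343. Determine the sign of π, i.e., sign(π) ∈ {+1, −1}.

-1

Start at x=268: 268 → 311 → 183 → 229 → 116 → 237 → 156 → … (one orbit).
Cycle type of π: 294 + 42 + 6 + 1; total 4 cycles.
With 4 cycles on 343 points, sign = (−1)^{343−4} = -1.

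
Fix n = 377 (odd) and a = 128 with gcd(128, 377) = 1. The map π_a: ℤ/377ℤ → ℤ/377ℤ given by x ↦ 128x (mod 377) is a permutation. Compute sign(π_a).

+1

Trace 1: π^k(1) = [1, 128, 173, 278, 146, 215, 376] for k=0..6.
Cycle type of π: 12×29 + 4×7 + 1; total 37 cycles.
With 37 cycles on 377 points, sign = (−1)^{377−37} = +1.
Via Zolotarev, sign(π_{128}) = (128|377) = +1.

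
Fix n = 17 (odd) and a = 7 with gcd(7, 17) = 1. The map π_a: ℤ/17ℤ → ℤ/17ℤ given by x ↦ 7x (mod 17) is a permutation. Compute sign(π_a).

Trace 12: π^k(12) = [12, 16, 10, 2, 14, 13, 6] for k=0..6.
2 cycles of lengths [16, 1].
17 − 2 = 15 transpositions; sign(π) = (−1)^15 = -1.
Zolotarev: (7|17) = -1, matching the cycle-count sign.

-1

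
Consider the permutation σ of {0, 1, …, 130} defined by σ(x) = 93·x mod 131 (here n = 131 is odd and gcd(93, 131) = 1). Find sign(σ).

-1

Trace 94: π^k(94) = [94, 96, 20, 26, 60, 78, 49] for k=0..6.
π_93 has 2 disjoint cycles with lengths [130, 1] on {0,…,130}.
2 cycles on 131: each ℓ→(−1)^(ℓ−1), product (−1)^129 = -1.
Check: (93/131) = -1 by Zolotarev.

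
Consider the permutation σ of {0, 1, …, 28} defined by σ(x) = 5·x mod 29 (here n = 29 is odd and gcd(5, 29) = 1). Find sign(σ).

Orbit of 4 under x↦5x: [4, 20, 13, 7, 6, 1, 5]… (length divides ord_29(5)).
3 cycles of lengths [14, 14, 1].
sign(π) = (−1)^{n − #cycles} = (−1)^{29−3} = (−1)^26 = +1.

+1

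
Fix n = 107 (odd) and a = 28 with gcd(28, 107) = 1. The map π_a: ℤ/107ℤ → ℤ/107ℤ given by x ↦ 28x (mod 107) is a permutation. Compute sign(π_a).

-1

Orbit of 54 under x↦28x: [54, 14, 71, 62, 24, 30, 91]… (length divides ord_107(28)).
Decompose π into cycles: lengths [106, 1] (2 cycles, including the fixed point 0).
n − c = 107 − 2 = 105; sign = (−1)^105 = -1.
(28|107)_J = -1 (Zolotarev's lemma cross-check).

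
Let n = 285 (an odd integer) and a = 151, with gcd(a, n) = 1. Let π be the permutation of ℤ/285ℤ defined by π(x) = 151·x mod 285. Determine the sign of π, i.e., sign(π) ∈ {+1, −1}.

-1

Trace 1: π^k(1) = [1, 151] for k=0..1.
π_151 has 150 disjoint cycles with lengths [2, 2, 2, 2, 2, 2, 2, 2, 2, 2, 2, 2, 2, 2, 2, 2, 2, 2, 2, 2, 2, 2, 2, 2, 2, 2, 2, 2, 2, 2, 2, 2, 2, 2, 2, 2, 2, 2, 2, 2, 2, 2, 2, 2, 2, 2, 2, 2, 2, 2, 2, 2, 2, 2, 2, 2, 2, 2, 2, 2, 2, 2, 2, 2, 2, 2, 2, 2, 2, 2, 2, 2, 2, 2, 2, 2, 2, 2, 2, 2, 2, 2, 2, 2, 2, 2, 2, 2, 2, 2, 2, 2, 2, 2, 2, 2, 2, 2, 2, 2, 2, 2, 2, 2, 2, 2, 2, 2, 2, 2, 2, 2, 2, 2, 2, 2, 2, 2, 2, 2, 2, 2, 2, 2, 2, 2, 2, 2, 2, 2, 2, 2, 2, 2, 2, 1, 1, 1, 1, 1, 1, 1, 1, 1, 1, 1, 1, 1, 1, 1] on {0,…,284}.
Σ(ℓ_i−1) = 285−150 = 135; sign = (−1)^135 = -1.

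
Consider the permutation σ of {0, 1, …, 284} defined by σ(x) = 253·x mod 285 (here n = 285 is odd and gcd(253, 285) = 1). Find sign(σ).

-1

Trace 118: π^k(118) = [118, 214, 277, 256, 73, 229, 82] for k=0..6.
The orbit structure of x ↦ 253x mod 285: 18 orbits of sizes [36, 36, 36, 36, 36, 36, 9, 9, 9, 9, 9, 9, 4, 4, 4, 1, 1, 1].
285 − 18 = 267 transpositions; sign(π) = (−1)^267 = -1.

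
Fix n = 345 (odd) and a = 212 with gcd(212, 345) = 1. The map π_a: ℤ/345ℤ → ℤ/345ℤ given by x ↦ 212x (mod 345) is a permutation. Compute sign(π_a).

-1

Trace 121: π^k(121) = [121, 122, 334, 83, 1, 212, 94] for k=0..6.
Decompose π into cycles: lengths [44, 44, 44, 44, 44, 44, 22, 22, 22, 4, 4, 4, 2, 1] (14 cycles, including the fixed point 0).
345 − 14 = 331 transpositions; sign(π) = (−1)^331 = -1.
Via Zolotarev, sign(π_{212}) = (212|345) = -1.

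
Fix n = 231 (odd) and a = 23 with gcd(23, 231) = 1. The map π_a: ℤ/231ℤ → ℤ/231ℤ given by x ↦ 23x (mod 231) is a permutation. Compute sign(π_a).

Start at x=155: 155 → 100 → 221 → 1 → 23 → 67 → 155 (one orbit).
Cycle lengths of π_23 on ℤ/231ℤ: [6, 6, 6, 6, 6, 6, 6, 6, 6, 6, 6, 6, 6, 6, 6, 6, 6, 6, 6, 6, 6, 6, 3, 3, 3, 3, 3, 3, 3, 3, 3, 3, 3, 3, 3, 3, 3, 3, 3, 3, 3, 3, 3, 3, 2, 2, 2, 2, 2, 2, 2, 2, 2, 2, 2, 1, 1, 1, 1, 1, 1, 1, 1, 1, 1, 1]; 66 cycles in total.
sign(π) = (−1)^{n − #cycles} = (−1)^{231−66} = (−1)^165 = -1.
Check: (23/231) = -1 by Zolotarev.

-1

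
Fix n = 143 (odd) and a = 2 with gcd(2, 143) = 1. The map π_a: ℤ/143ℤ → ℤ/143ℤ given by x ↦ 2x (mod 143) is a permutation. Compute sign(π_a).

Orbit of 23 under x↦2x: [23, 46, 92, 41, 82, 21, 42]… (length divides ord_143(2)).
π_2 has 5 disjoint cycles with lengths [60, 60, 12, 10, 1] on {0,…,142}.
Σ(ℓ_i−1) = 143−5 = 138; sign = (−1)^138 = +1.
Zolotarev: (2|143) = +1, matching the cycle-count sign.

+1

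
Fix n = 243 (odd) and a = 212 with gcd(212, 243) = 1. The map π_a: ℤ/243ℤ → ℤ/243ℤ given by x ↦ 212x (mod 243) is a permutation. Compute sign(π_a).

-1

Start at x=116: 116 → 49 → 182 → 190 → 185 → 97 → 152 → … (one orbit).
Cycle type of π: 162 + 54 + 18 + 6 + 2 + 1; total 6 cycles.
Σ(ℓ_i−1) = 243−6 = 237; sign = (−1)^237 = -1.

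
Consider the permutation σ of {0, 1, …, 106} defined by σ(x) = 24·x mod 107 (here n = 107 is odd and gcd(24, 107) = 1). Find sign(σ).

Trace 44: π^k(44) = [44, 93, 92, 68, 27, 6, 37] for k=0..6.
2 cycles of lengths [106, 1].
2 cycles on 107: each ℓ→(−1)^(ℓ−1), product (−1)^105 = -1.
Check: (24/107) = -1 by Zolotarev.

-1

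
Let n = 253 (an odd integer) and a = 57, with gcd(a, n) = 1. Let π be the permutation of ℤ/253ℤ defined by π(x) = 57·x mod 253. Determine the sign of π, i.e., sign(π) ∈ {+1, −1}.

Trace 241: π^k(241) = [241, 75, 227, 36, 28, 78, 145] for k=0..6.
The orbit structure of x ↦ 57x mod 253: 5 orbits of sizes [110, 110, 22, 10, 1].
Σ(ℓ_i−1) = 253−5 = 248; sign = (−1)^248 = +1.

+1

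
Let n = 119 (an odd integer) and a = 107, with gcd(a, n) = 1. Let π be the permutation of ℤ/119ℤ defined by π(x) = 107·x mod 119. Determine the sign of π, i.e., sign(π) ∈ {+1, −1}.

Orbit of 65 under x↦107x: [65, 53, 78, 16, 46, 43, 79]… (length divides ord_119(107)).
π_107 has 6 disjoint cycles with lengths [48, 48, 16, 3, 3, 1] on {0,…,118}.
n − c = 119 − 6 = 113; sign = (−1)^113 = -1.
Via Zolotarev, sign(π_{107}) = (107|119) = -1.

-1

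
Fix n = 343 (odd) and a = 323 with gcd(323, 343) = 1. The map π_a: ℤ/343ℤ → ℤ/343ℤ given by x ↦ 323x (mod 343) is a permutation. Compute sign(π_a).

Orbit of 190 under x↦323x: [190, 316, 197, 176, 253, 85, 15]… (length divides ord_343(323)).
π_323 has 19 disjoint cycles with lengths [49, 49, 49, 49, 49, 49, 7, 7, 7, 7, 7, 7, 1, 1, 1, 1, 1, 1, 1] on {0,…,342}.
Σ(ℓ_i−1) = 343−19 = 324; sign = (−1)^324 = +1.

+1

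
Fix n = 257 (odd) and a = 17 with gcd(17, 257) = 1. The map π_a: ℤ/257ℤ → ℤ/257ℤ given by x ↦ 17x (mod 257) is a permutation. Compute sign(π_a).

Orbit of 60 under x↦17x: [60, 249, 121, 1, 17, 32, 30]… (length divides ord_257(17)).
Cycle type of π: 32×8 + 1; total 9 cycles.
9 cycles on 257: each ℓ→(−1)^(ℓ−1), product (−1)^248 = +1.

+1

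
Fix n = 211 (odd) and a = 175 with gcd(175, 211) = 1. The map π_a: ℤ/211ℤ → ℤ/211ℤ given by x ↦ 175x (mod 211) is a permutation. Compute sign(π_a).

-1

Start at x=9: 9 → 98 → 59 → 197 → 82 → 2 → 139 → … (one orbit).
2 cycles of lengths [210, 1].
With 2 cycles on 211 points, sign = (−1)^{211−2} = -1.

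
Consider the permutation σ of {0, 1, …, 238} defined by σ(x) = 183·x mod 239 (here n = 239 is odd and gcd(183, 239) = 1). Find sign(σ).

Start at x=216: 216 → 93 → 50 → 68 → 16 → 60 → 225 → … (one orbit).
Decompose π into cycles: lengths [119, 119, 1] (3 cycles, including the fixed point 0).
Σ(ℓ_i−1) = 239−3 = 236; sign = (−1)^236 = +1.

+1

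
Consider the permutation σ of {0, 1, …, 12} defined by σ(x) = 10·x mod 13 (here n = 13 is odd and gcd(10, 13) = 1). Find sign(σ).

Trace 12: π^k(12) = [12, 3, 4, 1, 10, 9] for k=0..5.
Cycle type of π: 6×2 + 1; total 3 cycles.
sign(π) = (−1)^{n − #cycles} = (−1)^{13−3} = (−1)^10 = +1.

+1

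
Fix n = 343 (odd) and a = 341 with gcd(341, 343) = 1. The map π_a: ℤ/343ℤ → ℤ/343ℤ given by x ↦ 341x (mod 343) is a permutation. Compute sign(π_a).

-1

Trace 79: π^k(79) = [79, 185, 316, 54, 235, 216, 254] for k=0..6.
The orbit structure of x ↦ 341x mod 343: 4 orbits of sizes [294, 42, 6, 1].
With 4 cycles on 343 points, sign = (−1)^{343−4} = -1.
The Jacobi symbol (341|343) = -1 (Zolotarev) agrees.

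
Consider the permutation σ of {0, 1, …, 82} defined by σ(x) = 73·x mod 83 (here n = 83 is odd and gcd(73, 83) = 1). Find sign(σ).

-1

Trace 47: π^k(47) = [47, 28, 52, 61, 54, 41, 5] for k=0..6.
Decompose π into cycles: lengths [82, 1] (2 cycles, including the fixed point 0).
With 2 cycles on 83 points, sign = (−1)^{83−2} = -1.
Zolotarev: (73|83) = -1, matching the cycle-count sign.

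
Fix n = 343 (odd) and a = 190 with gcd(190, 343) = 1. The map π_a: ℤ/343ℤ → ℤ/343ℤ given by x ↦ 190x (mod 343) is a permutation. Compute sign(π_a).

Start at x=92: 92 → 330 → 274 → 267 → 309 → 57 → 197 → … (one orbit).
Cycle lengths of π_190 on ℤ/343ℤ: [49, 49, 49, 49, 49, 49, 7, 7, 7, 7, 7, 7, 1, 1, 1, 1, 1, 1, 1]; 19 cycles in total.
sign(π) = (−1)^{n − #cycles} = (−1)^{343−19} = (−1)^324 = +1.

+1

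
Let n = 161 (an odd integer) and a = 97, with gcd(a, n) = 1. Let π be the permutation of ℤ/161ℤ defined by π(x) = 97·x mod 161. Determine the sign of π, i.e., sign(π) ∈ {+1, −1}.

Orbit of 20 under x↦97x: [20, 8, 132, 85, 34, 78, 160]… (length divides ord_161(97)).
π_97 has 11 disjoint cycles with lengths [22, 22, 22, 22, 22, 22, 22, 2, 2, 2, 1] on {0,…,160}.
Σ(ℓ_i−1) = 161−11 = 150; sign = (−1)^150 = +1.
Check: (97/161) = +1 by Zolotarev.

+1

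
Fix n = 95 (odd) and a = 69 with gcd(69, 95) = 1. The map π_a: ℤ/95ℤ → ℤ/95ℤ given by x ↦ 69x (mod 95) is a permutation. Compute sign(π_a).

-1

Trace 1: π^k(1) = [1, 69, 11, 94, 26, 84] for k=0..5.
π_69 has 18 disjoint cycles with lengths [6, 6, 6, 6, 6, 6, 6, 6, 6, 6, 6, 6, 6, 6, 6, 2, 2, 1] on {0,…,94}.
Σ(ℓ_i−1) = 95−18 = 77; sign = (−1)^77 = -1.
Zolotarev: (69|95) = -1, matching the cycle-count sign.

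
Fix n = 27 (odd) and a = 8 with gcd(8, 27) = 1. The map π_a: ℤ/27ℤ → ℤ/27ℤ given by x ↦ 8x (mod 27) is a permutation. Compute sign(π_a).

Start at x=19: 19 → 17 → 1 → 8 → 10 → 26 → 19 (one orbit).
8 cycles of lengths [6, 6, 6, 2, 2, 2, 2, 1].
sign(π) = (−1)^{n − #cycles} = (−1)^{27−8} = (−1)^19 = -1.
(8|27)_J = -1 (Zolotarev's lemma cross-check).

-1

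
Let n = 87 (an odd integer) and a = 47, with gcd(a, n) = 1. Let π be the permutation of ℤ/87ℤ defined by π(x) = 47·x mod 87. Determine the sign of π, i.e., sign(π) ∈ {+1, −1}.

Trace 82: π^k(82) = [82, 26, 4, 14, 49, 41, 13] for k=0..6.
Cycle type of π: 28×3 + 2 + 1; total 5 cycles.
n − c = 87 − 5 = 82; sign = (−1)^82 = +1.
Via Zolotarev, sign(π_{47}) = (47|87) = +1.

+1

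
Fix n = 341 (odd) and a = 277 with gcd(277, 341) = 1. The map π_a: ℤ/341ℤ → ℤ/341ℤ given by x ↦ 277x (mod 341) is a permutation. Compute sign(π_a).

+1

Start at x=337: 337 → 256 → 325 → 1 → 277 → 4 → 85 → … (one orbit).
π_277 has 35 disjoint cycles with lengths [10, 10, 10, 10, 10, 10, 10, 10, 10, 10, 10, 10, 10, 10, 10, 10, 10, 10, 10, 10, 10, 10, 10, 10, 10, 10, 10, 10, 10, 10, 10, 10, 10, 10, 1] on {0,…,340}.
341 − 35 = 306 transpositions; sign(π) = (−1)^306 = +1.
Via Zolotarev, sign(π_{277}) = (277|341) = +1.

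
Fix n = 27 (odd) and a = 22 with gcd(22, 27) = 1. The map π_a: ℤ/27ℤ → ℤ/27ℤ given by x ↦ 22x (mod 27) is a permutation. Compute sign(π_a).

Trace 13: π^k(13) = [13, 16, 1, 22, 25, 10, 4] for k=0..6.
Decompose π into cycles: lengths [9, 9, 3, 3, 1, 1, 1] (7 cycles, including the fixed point 0).
27 − 7 = 20 transpositions; sign(π) = (−1)^20 = +1.
(22|27)_J = +1 (Zolotarev's lemma cross-check).

+1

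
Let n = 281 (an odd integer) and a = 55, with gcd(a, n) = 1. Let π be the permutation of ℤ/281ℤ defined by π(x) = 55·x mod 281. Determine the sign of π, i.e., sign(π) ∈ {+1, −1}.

Orbit of 272 under x↦55x: [272, 67, 32, 74, 136, 174, 16]… (length divides ord_281(55)).
2 cycles of lengths [280, 1].
2 cycles on 281: each ℓ→(−1)^(ℓ−1), product (−1)^279 = -1.

-1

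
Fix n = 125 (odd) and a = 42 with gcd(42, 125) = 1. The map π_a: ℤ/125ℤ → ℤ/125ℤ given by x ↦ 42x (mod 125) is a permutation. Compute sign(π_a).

Trace 87: π^k(87) = [87, 29, 93, 31, 52, 59, 103] for k=0..6.
4 cycles of lengths [100, 20, 4, 1].
Σ(ℓ_i−1) = 125−4 = 121; sign = (−1)^121 = -1.
Zolotarev: (42|125) = -1, matching the cycle-count sign.

-1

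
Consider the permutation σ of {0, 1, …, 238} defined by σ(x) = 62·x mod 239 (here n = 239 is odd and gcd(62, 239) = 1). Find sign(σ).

+1

Orbit of 170 under x↦62x: [170, 24, 54, 2, 124, 40, 90]… (length divides ord_239(62)).
3 cycles of lengths [119, 119, 1].
sign(π) = (−1)^{n − #cycles} = (−1)^{239−3} = (−1)^236 = +1.
Zolotarev: (62|239) = +1, matching the cycle-count sign.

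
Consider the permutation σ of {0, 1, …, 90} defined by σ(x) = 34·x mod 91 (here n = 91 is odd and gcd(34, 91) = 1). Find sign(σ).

Orbit of 64 under x↦34x: [64, 83, 1, 34]… (length divides ord_91(34)).
The orbit structure of x ↦ 34x mod 91: 25 orbits of sizes [4, 4, 4, 4, 4, 4, 4, 4, 4, 4, 4, 4, 4, 4, 4, 4, 4, 4, 4, 4, 4, 2, 2, 2, 1].
With 25 cycles on 91 points, sign = (−1)^{91−25} = +1.

+1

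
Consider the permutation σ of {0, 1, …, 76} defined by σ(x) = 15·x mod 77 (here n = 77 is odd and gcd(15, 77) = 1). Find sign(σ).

+1

Start at x=64: 64 → 36 → 1 → 15 → 71 → 64 (one orbit).
Cycle type of π: 5×14 + 1×7; total 21 cycles.
77 − 21 = 56 transpositions; sign(π) = (−1)^56 = +1.
Zolotarev: (15|77) = +1, matching the cycle-count sign.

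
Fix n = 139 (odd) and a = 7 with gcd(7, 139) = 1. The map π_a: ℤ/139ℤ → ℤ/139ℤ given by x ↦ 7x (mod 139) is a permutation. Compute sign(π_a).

Trace 57: π^k(57) = [57, 121, 13, 91, 81, 11, 77] for k=0..6.
Cycle lengths of π_7 on ℤ/139ℤ: [69, 69, 1]; 3 cycles in total.
With 3 cycles on 139 points, sign = (−1)^{139−3} = +1.

+1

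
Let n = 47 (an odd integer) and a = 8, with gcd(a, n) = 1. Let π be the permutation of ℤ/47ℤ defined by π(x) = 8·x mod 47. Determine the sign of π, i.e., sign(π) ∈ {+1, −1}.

+1

Start at x=3: 3 → 24 → 4 → 32 → 21 → 27 → 28 → … (one orbit).
π_8 has 3 disjoint cycles with lengths [23, 23, 1] on {0,…,46}.
sign(π) = (−1)^{n − #cycles} = (−1)^{47−3} = (−1)^44 = +1.
The Jacobi symbol (8|47) = +1 (Zolotarev) agrees.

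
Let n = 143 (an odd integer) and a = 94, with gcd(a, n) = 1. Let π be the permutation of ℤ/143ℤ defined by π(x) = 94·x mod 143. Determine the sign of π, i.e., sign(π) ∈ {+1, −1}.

Start at x=126: 126 → 118 → 81 → 35 → 1 → 94 → 113 → … (one orbit).
10 cycles of lengths [30, 30, 30, 30, 10, 3, 3, 3, 3, 1].
Σ(ℓ_i−1) = 143−10 = 133; sign = (−1)^133 = -1.

-1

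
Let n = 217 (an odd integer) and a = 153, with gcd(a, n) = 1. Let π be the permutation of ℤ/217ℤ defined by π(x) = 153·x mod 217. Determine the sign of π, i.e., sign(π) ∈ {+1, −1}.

Orbit of 27 under x↦153x: [27, 8, 139, 1, 153, 190, 209]… (length divides ord_217(153)).
25 cycles of lengths [10, 10, 10, 10, 10, 10, 10, 10, 10, 10, 10, 10, 10, 10, 10, 10, 10, 10, 10, 10, 10, 2, 2, 2, 1].
sign(π) = (−1)^{n − #cycles} = (−1)^{217−25} = (−1)^192 = +1.

+1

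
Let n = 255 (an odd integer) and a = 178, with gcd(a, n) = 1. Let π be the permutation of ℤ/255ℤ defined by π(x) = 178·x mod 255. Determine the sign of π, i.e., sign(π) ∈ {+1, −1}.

-1

Orbit of 1 under x↦178x: [1, 178, 64, 172, 16, 43, 4]… (length divides ord_255(178)).
36 cycles of lengths [8, 8, 8, 8, 8, 8, 8, 8, 8, 8, 8, 8, 8, 8, 8, 8, 8, 8, 8, 8, 8, 8, 8, 8, 8, 8, 8, 8, 8, 8, 4, 4, 4, 1, 1, 1].
Σ(ℓ_i−1) = 255−36 = 219; sign = (−1)^219 = -1.
The Jacobi symbol (178|255) = -1 (Zolotarev) agrees.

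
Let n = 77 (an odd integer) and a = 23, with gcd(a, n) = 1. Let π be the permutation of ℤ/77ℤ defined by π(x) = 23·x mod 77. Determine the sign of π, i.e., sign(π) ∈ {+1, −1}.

Orbit of 23 under x↦23x: [23, 67, 1]… (length divides ord_77(23)).
33 cycles of lengths [3, 3, 3, 3, 3, 3, 3, 3, 3, 3, 3, 3, 3, 3, 3, 3, 3, 3, 3, 3, 3, 3, 1, 1, 1, 1, 1, 1, 1, 1, 1, 1, 1].
33 cycles on 77: each ℓ→(−1)^(ℓ−1), product (−1)^44 = +1.
Via Zolotarev, sign(π_{23}) = (23|77) = +1.

+1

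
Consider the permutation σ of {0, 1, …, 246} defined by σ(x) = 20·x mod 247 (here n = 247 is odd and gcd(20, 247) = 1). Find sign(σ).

Start at x=58: 58 → 172 → 229 → 134 → 210 → 1 → 20 → … (one orbit).
Decompose π into cycles: lengths [12, 12, 12, 12, 12, 12, 12, 12, 12, 12, 12, 12, 12, 12, 12, 12, 12, 12, 12, 1, 1, 1, 1, 1, 1, 1, 1, 1, 1, 1, 1, 1, 1, 1, 1, 1, 1, 1] (38 cycles, including the fixed point 0).
38 cycles on 247: each ℓ→(−1)^(ℓ−1), product (−1)^209 = -1.
(20|247)_J = -1 (Zolotarev's lemma cross-check).

-1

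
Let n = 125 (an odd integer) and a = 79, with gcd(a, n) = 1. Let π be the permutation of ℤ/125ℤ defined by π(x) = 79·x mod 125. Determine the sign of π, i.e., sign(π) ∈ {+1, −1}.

+1

Start at x=61: 61 → 69 → 76 → 4 → 66 → 89 → 31 → … (one orbit).
7 cycles of lengths [50, 50, 10, 10, 2, 2, 1].
125 − 7 = 118 transpositions; sign(π) = (−1)^118 = +1.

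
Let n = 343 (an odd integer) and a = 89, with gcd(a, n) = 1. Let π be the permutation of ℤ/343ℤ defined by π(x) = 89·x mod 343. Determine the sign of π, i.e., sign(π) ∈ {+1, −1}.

Start at x=184: 184 → 255 → 57 → 271 → 109 → 97 → 58 → … (one orbit).
π_89 has 4 disjoint cycles with lengths [294, 42, 6, 1] on {0,…,342}.
n − c = 343 − 4 = 339; sign = (−1)^339 = -1.
Via Zolotarev, sign(π_{89}) = (89|343) = -1.

-1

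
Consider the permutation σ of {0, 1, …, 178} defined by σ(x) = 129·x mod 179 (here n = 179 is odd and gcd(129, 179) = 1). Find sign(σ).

Start at x=169: 169 → 142 → 60 → 43 → 177 → 100 → 12 → … (one orbit).
π_129 has 3 disjoint cycles with lengths [89, 89, 1] on {0,…,178}.
3 cycles on 179: each ℓ→(−1)^(ℓ−1), product (−1)^176 = +1.
Via Zolotarev, sign(π_{129}) = (129|179) = +1.

+1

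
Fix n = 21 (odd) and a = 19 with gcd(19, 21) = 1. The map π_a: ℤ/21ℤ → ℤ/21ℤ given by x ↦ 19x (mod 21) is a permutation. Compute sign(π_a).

-1

Start at x=16: 16 → 10 → 1 → 19 → 4 → 13 → 16 (one orbit).
π_19 has 6 disjoint cycles with lengths [6, 6, 6, 1, 1, 1] on {0,…,20}.
21 − 6 = 15 transpositions; sign(π) = (−1)^15 = -1.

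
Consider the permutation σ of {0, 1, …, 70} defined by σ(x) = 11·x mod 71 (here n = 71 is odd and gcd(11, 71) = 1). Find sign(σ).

Start at x=32: 32 → 68 → 38 → 63 → 54 → 26 → 2 → … (one orbit).
Cycle type of π: 70 + 1; total 2 cycles.
71 − 2 = 69 transpositions; sign(π) = (−1)^69 = -1.
Via Zolotarev, sign(π_{11}) = (11|71) = -1.

-1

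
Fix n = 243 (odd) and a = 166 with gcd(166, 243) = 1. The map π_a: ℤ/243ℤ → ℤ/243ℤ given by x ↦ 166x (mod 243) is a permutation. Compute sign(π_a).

+1

Start at x=43: 43 → 91 → 40 → 79 → 235 → 130 → 196 → … (one orbit).
π_166 has 11 disjoint cycles with lengths [81, 81, 27, 27, 9, 9, 3, 3, 1, 1, 1] on {0,…,242}.
n − c = 243 − 11 = 232; sign = (−1)^232 = +1.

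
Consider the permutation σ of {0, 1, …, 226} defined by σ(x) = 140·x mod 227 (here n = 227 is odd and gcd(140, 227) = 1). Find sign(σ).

Start at x=193: 193 → 7 → 72 → 92 → 168 → 139 → 165 → … (one orbit).
The orbit structure of x ↦ 140x mod 227: 2 orbits of sizes [226, 1].
n − c = 227 − 2 = 225; sign = (−1)^225 = -1.
Zolotarev: (140|227) = -1, matching the cycle-count sign.

-1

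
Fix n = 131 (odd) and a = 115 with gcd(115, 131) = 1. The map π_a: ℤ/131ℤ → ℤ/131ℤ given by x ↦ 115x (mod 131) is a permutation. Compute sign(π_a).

-1

Trace 48: π^k(48) = [48, 18, 105, 23, 25, 124, 112] for k=0..6.
2 cycles of lengths [130, 1].
Σ(ℓ_i−1) = 131−2 = 129; sign = (−1)^129 = -1.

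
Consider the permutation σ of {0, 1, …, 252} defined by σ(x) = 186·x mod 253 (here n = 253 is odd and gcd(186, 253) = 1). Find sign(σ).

Trace 164: π^k(164) = [164, 144, 219, 1, 186, 188, 54] for k=0..6.
The orbit structure of x ↦ 186x mod 253: 18 orbits of sizes [22, 22, 22, 22, 22, 22, 22, 22, 22, 22, 11, 11, 2, 2, 2, 2, 2, 1].
n − c = 253 − 18 = 235; sign = (−1)^235 = -1.
Via Zolotarev, sign(π_{186}) = (186|253) = -1.

-1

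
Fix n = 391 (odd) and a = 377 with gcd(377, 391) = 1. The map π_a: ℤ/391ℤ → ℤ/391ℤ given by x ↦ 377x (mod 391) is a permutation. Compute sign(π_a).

-1

Trace 351: π^k(351) = [351, 169, 371, 280, 381, 140, 386] for k=0..6.
Cycle lengths of π_377 on ℤ/391ℤ: [176, 176, 16, 11, 11, 1]; 6 cycles in total.
With 6 cycles on 391 points, sign = (−1)^{391−6} = -1.
(377|391)_J = -1 (Zolotarev's lemma cross-check).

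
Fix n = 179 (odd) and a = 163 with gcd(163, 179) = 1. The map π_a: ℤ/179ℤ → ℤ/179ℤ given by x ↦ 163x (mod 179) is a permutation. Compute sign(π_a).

Trace 32: π^k(32) = [32, 25, 137, 135, 167, 13, 150] for k=0..6.
Cycle lengths of π_163 on ℤ/179ℤ: [178, 1]; 2 cycles in total.
179 − 2 = 177 transpositions; sign(π) = (−1)^177 = -1.

-1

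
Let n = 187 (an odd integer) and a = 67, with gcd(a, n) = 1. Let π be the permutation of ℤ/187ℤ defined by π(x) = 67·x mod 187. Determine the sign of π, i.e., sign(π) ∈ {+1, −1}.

Start at x=1: 1 → 67 → 1 (one orbit).
π_67 has 99 disjoint cycles with lengths [2, 2, 2, 2, 2, 2, 2, 2, 2, 2, 2, 2, 2, 2, 2, 2, 2, 2, 2, 2, 2, 2, 2, 2, 2, 2, 2, 2, 2, 2, 2, 2, 2, 2, 2, 2, 2, 2, 2, 2, 2, 2, 2, 2, 2, 2, 2, 2, 2, 2, 2, 2, 2, 2, 2, 2, 2, 2, 2, 2, 2, 2, 2, 2, 2, 2, 2, 2, 2, 2, 2, 2, 2, 2, 2, 2, 2, 2, 2, 2, 2, 2, 2, 2, 2, 2, 2, 2, 1, 1, 1, 1, 1, 1, 1, 1, 1, 1, 1] on {0,…,186}.
99 cycles on 187: each ℓ→(−1)^(ℓ−1), product (−1)^88 = +1.

+1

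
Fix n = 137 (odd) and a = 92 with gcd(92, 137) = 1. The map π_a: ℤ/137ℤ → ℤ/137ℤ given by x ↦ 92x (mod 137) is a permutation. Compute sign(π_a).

-1

Start at x=13: 13 → 100 → 21 → 14 → 55 → 128 → 131 → … (one orbit).
The orbit structure of x ↦ 92x mod 137: 2 orbits of sizes [136, 1].
sign(π) = (−1)^{n − #cycles} = (−1)^{137−2} = (−1)^135 = -1.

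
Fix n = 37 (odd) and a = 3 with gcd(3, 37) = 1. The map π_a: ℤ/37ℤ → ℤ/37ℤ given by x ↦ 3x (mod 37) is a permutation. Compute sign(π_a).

Orbit of 28 under x↦3x: [28, 10, 30, 16, 11, 33, 25]… (length divides ord_37(3)).
Cycle lengths of π_3 on ℤ/37ℤ: [18, 18, 1]; 3 cycles in total.
n − c = 37 − 3 = 34; sign = (−1)^34 = +1.

+1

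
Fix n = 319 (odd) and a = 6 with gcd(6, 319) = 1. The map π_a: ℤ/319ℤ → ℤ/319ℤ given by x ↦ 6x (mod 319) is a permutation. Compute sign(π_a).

Orbit of 256 under x↦6x: [256, 260, 284, 109, 16, 96, 257]… (length divides ord_319(6)).
Cycle type of π: 70×4 + 14×2 + 10 + 1; total 8 cycles.
sign(π) = (−1)^{n − #cycles} = (−1)^{319−8} = (−1)^311 = -1.
Zolotarev: (6|319) = -1, matching the cycle-count sign.

-1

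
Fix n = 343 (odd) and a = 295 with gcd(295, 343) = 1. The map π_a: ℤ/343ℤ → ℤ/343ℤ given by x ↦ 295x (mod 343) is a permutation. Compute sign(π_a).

Orbit of 1 under x↦295x: [1, 295, 246, 197, 148, 99, 50]… (length divides ord_343(295)).
π_295 has 91 disjoint cycles with lengths [7, 7, 7, 7, 7, 7, 7, 7, 7, 7, 7, 7, 7, 7, 7, 7, 7, 7, 7, 7, 7, 7, 7, 7, 7, 7, 7, 7, 7, 7, 7, 7, 7, 7, 7, 7, 7, 7, 7, 7, 7, 7, 1, 1, 1, 1, 1, 1, 1, 1, 1, 1, 1, 1, 1, 1, 1, 1, 1, 1, 1, 1, 1, 1, 1, 1, 1, 1, 1, 1, 1, 1, 1, 1, 1, 1, 1, 1, 1, 1, 1, 1, 1, 1, 1, 1, 1, 1, 1, 1, 1] on {0,…,342}.
Σ(ℓ_i−1) = 343−91 = 252; sign = (−1)^252 = +1.

+1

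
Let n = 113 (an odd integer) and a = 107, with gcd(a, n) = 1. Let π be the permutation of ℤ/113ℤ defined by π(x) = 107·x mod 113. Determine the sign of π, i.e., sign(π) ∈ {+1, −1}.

Orbit of 22 under x↦107x: [22, 94, 1, 107, 36, 10, 53]… (length divides ord_113(107)).
Cycle type of π: 112 + 1; total 2 cycles.
Σ(ℓ_i−1) = 113−2 = 111; sign = (−1)^111 = -1.

-1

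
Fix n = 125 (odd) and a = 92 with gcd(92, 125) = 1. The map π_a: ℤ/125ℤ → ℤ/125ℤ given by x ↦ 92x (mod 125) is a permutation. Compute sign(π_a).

Trace 124: π^k(124) = [124, 33, 36, 62, 79, 18, 31] for k=0..6.
Cycle lengths of π_92 on ℤ/125ℤ: [100, 20, 4, 1]; 4 cycles in total.
Σ(ℓ_i−1) = 125−4 = 121; sign = (−1)^121 = -1.
The Jacobi symbol (92|125) = -1 (Zolotarev) agrees.

-1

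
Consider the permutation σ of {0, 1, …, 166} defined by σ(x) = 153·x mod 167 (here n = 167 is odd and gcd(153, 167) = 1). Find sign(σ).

-1

Trace 107: π^k(107) = [107, 5, 97, 145, 141, 30, 81] for k=0..6.
The orbit structure of x ↦ 153x mod 167: 2 orbits of sizes [166, 1].
sign(π) = (−1)^{n − #cycles} = (−1)^{167−2} = (−1)^165 = -1.
The Jacobi symbol (153|167) = -1 (Zolotarev) agrees.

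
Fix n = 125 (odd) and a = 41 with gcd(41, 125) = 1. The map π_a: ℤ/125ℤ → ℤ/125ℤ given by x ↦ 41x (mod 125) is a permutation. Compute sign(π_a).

+1

Orbit of 11 under x↦41x: [11, 76, 116, 6, 121, 86, 26]… (length divides ord_125(41)).
13 cycles of lengths [25, 25, 25, 25, 5, 5, 5, 5, 1, 1, 1, 1, 1].
125 − 13 = 112 transpositions; sign(π) = (−1)^112 = +1.
The Jacobi symbol (41|125) = +1 (Zolotarev) agrees.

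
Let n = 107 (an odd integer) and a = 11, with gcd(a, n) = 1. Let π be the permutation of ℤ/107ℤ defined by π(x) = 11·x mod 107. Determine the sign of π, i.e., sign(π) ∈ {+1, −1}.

+1

Trace 49: π^k(49) = [49, 4, 44, 56, 81, 35, 64] for k=0..6.
Decompose π into cycles: lengths [53, 53, 1] (3 cycles, including the fixed point 0).
With 3 cycles on 107 points, sign = (−1)^{107−3} = +1.
Zolotarev: (11|107) = +1, matching the cycle-count sign.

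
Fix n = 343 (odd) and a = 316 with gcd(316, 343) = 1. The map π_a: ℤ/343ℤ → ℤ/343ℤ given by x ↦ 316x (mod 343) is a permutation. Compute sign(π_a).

Trace 267: π^k(267) = [267, 337, 162, 85, 106, 225, 99] for k=0..6.
Cycle type of π: 49×6 + 7×6 + 1×7; total 19 cycles.
n − c = 343 − 19 = 324; sign = (−1)^324 = +1.

+1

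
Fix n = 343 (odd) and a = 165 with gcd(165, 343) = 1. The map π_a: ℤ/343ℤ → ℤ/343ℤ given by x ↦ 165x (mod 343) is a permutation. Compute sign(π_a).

Start at x=197: 197 → 263 → 177 → 50 → 18 → 226 → 246 → … (one orbit).
31 cycles of lengths [21, 21, 21, 21, 21, 21, 21, 21, 21, 21, 21, 21, 21, 21, 3, 3, 3, 3, 3, 3, 3, 3, 3, 3, 3, 3, 3, 3, 3, 3, 1].
343 − 31 = 312 transpositions; sign(π) = (−1)^312 = +1.

+1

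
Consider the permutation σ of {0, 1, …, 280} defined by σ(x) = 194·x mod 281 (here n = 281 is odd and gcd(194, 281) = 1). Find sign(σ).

Start at x=194: 194 → 263 → 161 → 43 → 193 → 69 → 179 → … (one orbit).
2 cycles of lengths [280, 1].
2 cycles on 281: each ℓ→(−1)^(ℓ−1), product (−1)^279 = -1.
Zolotarev: (194|281) = -1, matching the cycle-count sign.

-1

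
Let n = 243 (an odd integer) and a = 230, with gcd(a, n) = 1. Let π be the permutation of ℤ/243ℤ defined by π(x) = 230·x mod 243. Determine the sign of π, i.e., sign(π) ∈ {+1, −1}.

Start at x=173: 173 → 181 → 77 → 214 → 134 → 202 → 47 → … (one orbit).
Cycle type of π: 162 + 54 + 18 + 6 + 2 + 1; total 6 cycles.
With 6 cycles on 243 points, sign = (−1)^{243−6} = -1.

-1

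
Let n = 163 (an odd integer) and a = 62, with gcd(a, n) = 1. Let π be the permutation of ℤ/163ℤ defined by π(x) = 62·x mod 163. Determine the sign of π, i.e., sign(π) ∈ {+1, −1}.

+1

Orbit of 39 under x↦62x: [39, 136, 119, 43, 58, 10, 131]… (length divides ord_163(62)).
The orbit structure of x ↦ 62x mod 163: 3 orbits of sizes [81, 81, 1].
sign(π) = (−1)^{n − #cycles} = (−1)^{163−3} = (−1)^160 = +1.
Zolotarev: (62|163) = +1, matching the cycle-count sign.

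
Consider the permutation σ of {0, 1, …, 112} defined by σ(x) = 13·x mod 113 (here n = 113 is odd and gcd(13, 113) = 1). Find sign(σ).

+1

Start at x=99: 99 → 44 → 7 → 91 → 53 → 11 → 30 → … (one orbit).
3 cycles of lengths [56, 56, 1].
Σ(ℓ_i−1) = 113−3 = 110; sign = (−1)^110 = +1.
Check: (13/113) = +1 by Zolotarev.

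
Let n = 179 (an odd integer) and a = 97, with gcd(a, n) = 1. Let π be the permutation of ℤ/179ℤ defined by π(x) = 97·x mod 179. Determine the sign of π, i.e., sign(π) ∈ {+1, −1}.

-1

Trace 122: π^k(122) = [122, 20, 150, 51, 114, 139, 58] for k=0..6.
Cycle type of π: 178 + 1; total 2 cycles.
With 2 cycles on 179 points, sign = (−1)^{179−2} = -1.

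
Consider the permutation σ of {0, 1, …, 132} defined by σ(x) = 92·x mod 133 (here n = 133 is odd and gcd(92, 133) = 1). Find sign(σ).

+1

Orbit of 64 under x↦92x: [64, 36, 120, 1, 92, 85, 106]… (length divides ord_133(92)).
Decompose π into cycles: lengths [9, 9, 9, 9, 9, 9, 9, 9, 9, 9, 9, 9, 9, 9, 1, 1, 1, 1, 1, 1, 1] (21 cycles, including the fixed point 0).
21 cycles on 133: each ℓ→(−1)^(ℓ−1), product (−1)^112 = +1.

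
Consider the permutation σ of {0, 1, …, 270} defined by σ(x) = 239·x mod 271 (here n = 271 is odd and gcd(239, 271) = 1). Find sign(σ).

Orbit of 160 under x↦239x: [160, 29, 156, 157, 125, 65, 88]… (length divides ord_271(239)).
π_239 has 6 disjoint cycles with lengths [54, 54, 54, 54, 54, 1] on {0,…,270}.
271 − 6 = 265 transpositions; sign(π) = (−1)^265 = -1.

-1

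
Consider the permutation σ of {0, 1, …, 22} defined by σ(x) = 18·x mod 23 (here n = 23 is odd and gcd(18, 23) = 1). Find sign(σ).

Trace 16: π^k(16) = [16, 12, 9, 1, 18, 2, 13] for k=0..6.
3 cycles of lengths [11, 11, 1].
3 cycles on 23: each ℓ→(−1)^(ℓ−1), product (−1)^20 = +1.

+1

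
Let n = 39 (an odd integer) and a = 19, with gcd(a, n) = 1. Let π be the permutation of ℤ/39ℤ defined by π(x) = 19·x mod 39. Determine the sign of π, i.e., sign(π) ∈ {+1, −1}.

-1

Orbit of 7 under x↦19x: [7, 16, 31, 4, 37, 1, 19]… (length divides ord_39(19)).
π_19 has 6 disjoint cycles with lengths [12, 12, 12, 1, 1, 1] on {0,…,38}.
Σ(ℓ_i−1) = 39−6 = 33; sign = (−1)^33 = -1.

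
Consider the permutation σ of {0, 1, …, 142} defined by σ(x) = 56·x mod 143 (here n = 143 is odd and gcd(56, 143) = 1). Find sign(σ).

+1

Orbit of 12 under x↦56x: [12, 100, 23, 1, 56, 133]… (length divides ord_143(56)).
π_56 has 33 disjoint cycles with lengths [6, 6, 6, 6, 6, 6, 6, 6, 6, 6, 6, 6, 6, 6, 6, 6, 6, 6, 6, 6, 6, 6, 1, 1, 1, 1, 1, 1, 1, 1, 1, 1, 1] on {0,…,142}.
143 − 33 = 110 transpositions; sign(π) = (−1)^110 = +1.
(56|143)_J = +1 (Zolotarev's lemma cross-check).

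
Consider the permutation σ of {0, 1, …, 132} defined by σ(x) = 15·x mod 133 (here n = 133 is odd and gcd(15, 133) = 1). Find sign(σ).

-1

Orbit of 71 under x↦15x: [71, 1, 15, 92, 50, 85, 78]… (length divides ord_133(15)).
The orbit structure of x ↦ 15x mod 133: 14 orbits of sizes [18, 18, 18, 18, 18, 18, 18, 1, 1, 1, 1, 1, 1, 1].
133 − 14 = 119 transpositions; sign(π) = (−1)^119 = -1.
Via Zolotarev, sign(π_{15}) = (15|133) = -1.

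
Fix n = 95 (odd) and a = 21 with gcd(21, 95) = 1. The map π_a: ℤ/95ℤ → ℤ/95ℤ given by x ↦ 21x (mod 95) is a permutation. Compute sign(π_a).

Start at x=11: 11 → 41 → 6 → 31 → 81 → 86 → 1 → … (one orbit).
Cycle type of π: 18×5 + 1×5; total 10 cycles.
With 10 cycles on 95 points, sign = (−1)^{95−10} = -1.

-1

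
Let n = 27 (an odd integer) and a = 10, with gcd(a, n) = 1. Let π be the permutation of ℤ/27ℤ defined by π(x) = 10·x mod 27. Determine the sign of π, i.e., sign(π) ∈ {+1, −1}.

Orbit of 10 under x↦10x: [10, 19, 1]… (length divides ord_27(10)).
Decompose π into cycles: lengths [3, 3, 3, 3, 3, 3, 1, 1, 1, 1, 1, 1, 1, 1, 1] (15 cycles, including the fixed point 0).
With 15 cycles on 27 points, sign = (−1)^{27−15} = +1.
The Jacobi symbol (10|27) = +1 (Zolotarev) agrees.

+1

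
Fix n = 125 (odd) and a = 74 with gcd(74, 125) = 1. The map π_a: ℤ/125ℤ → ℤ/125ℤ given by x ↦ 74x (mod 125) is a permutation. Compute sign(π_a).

+1

Trace 101: π^k(101) = [101, 99, 76, 124, 51, 24, 26] for k=0..6.
The orbit structure of x ↦ 74x mod 125: 23 orbits of sizes [10, 10, 10, 10, 10, 10, 10, 10, 10, 10, 2, 2, 2, 2, 2, 2, 2, 2, 2, 2, 2, 2, 1].
125 − 23 = 102 transpositions; sign(π) = (−1)^102 = +1.
(74|125)_J = +1 (Zolotarev's lemma cross-check).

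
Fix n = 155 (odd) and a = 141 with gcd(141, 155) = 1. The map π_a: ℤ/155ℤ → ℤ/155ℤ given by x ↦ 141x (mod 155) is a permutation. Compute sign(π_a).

-1

Trace 96: π^k(96) = [96, 51, 61, 76, 21, 16, 86] for k=0..6.
10 cycles of lengths [30, 30, 30, 30, 30, 1, 1, 1, 1, 1].
With 10 cycles on 155 points, sign = (−1)^{155−10} = -1.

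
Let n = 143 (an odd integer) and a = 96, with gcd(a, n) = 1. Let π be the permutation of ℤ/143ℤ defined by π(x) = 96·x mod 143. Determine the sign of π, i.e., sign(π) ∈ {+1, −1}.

+1

Start at x=73: 73 → 1 → 96 → 64 → 138 → 92 → 109 → … (one orbit).
Decompose π into cycles: lengths [20, 20, 20, 20, 20, 20, 10, 4, 4, 4, 1] (11 cycles, including the fixed point 0).
Σ(ℓ_i−1) = 143−11 = 132; sign = (−1)^132 = +1.
(96|143)_J = +1 (Zolotarev's lemma cross-check).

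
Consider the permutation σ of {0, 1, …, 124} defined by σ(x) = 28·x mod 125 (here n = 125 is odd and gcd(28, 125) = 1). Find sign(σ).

-1

Trace 57: π^k(57) = [57, 96, 63, 14, 17, 101, 78] for k=0..6.
Cycle type of π: 100 + 20 + 4 + 1; total 4 cycles.
n − c = 125 − 4 = 121; sign = (−1)^121 = -1.
Via Zolotarev, sign(π_{28}) = (28|125) = -1.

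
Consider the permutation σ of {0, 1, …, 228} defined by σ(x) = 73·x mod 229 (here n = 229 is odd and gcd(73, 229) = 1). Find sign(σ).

-1

Start at x=114: 114 → 78 → 198 → 27 → 139 → 71 → 145 → … (one orbit).
π_73 has 2 disjoint cycles with lengths [228, 1] on {0,…,228}.
With 2 cycles on 229 points, sign = (−1)^{229−2} = -1.
Check: (73/229) = -1 by Zolotarev.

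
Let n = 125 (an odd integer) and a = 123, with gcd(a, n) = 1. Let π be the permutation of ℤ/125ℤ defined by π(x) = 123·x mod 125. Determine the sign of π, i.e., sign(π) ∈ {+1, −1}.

-1

Start at x=8: 8 → 109 → 32 → 61 → 3 → 119 → 12 → … (one orbit).
π_123 has 4 disjoint cycles with lengths [100, 20, 4, 1] on {0,…,124}.
125 − 4 = 121 transpositions; sign(π) = (−1)^121 = -1.
The Jacobi symbol (123|125) = -1 (Zolotarev) agrees.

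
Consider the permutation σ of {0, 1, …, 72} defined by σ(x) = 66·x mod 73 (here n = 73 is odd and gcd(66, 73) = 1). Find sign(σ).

-1

Trace 17: π^k(17) = [17, 27, 30, 9, 10, 3, 52] for k=0..6.
The orbit structure of x ↦ 66x mod 73: 4 orbits of sizes [24, 24, 24, 1].
73 − 4 = 69 transpositions; sign(π) = (−1)^69 = -1.
Zolotarev: (66|73) = -1, matching the cycle-count sign.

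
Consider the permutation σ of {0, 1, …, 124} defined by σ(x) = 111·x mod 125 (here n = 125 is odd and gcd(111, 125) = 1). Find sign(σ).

+1

Trace 21: π^k(21) = [21, 81, 116, 1, 111, 71, 6] for k=0..6.
Cycle lengths of π_111 on ℤ/125ℤ: [25, 25, 25, 25, 5, 5, 5, 5, 1, 1, 1, 1, 1]; 13 cycles in total.
sign(π) = (−1)^{n − #cycles} = (−1)^{125−13} = (−1)^112 = +1.
Zolotarev: (111|125) = +1, matching the cycle-count sign.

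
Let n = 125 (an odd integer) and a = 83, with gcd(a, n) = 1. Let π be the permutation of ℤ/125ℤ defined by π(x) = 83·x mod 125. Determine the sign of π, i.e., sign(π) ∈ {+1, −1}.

-1

Orbit of 36 under x↦83x: [36, 113, 4, 82, 56, 23, 34]… (length divides ord_125(83)).
4 cycles of lengths [100, 20, 4, 1].
With 4 cycles on 125 points, sign = (−1)^{125−4} = -1.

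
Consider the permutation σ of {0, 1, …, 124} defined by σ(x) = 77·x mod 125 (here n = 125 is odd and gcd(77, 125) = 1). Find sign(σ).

-1

Trace 67: π^k(67) = [67, 34, 118, 86, 122, 19, 88] for k=0..6.
The orbit structure of x ↦ 77x mod 125: 4 orbits of sizes [100, 20, 4, 1].
With 4 cycles on 125 points, sign = (−1)^{125−4} = -1.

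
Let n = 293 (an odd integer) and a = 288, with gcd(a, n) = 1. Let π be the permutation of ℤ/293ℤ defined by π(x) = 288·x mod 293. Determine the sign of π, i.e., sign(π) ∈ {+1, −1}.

Trace 207: π^k(207) = [207, 137, 194, 202, 162, 69, 241] for k=0..6.
The orbit structure of x ↦ 288x mod 293: 2 orbits of sizes [292, 1].
n − c = 293 − 2 = 291; sign = (−1)^291 = -1.
(288|293)_J = -1 (Zolotarev's lemma cross-check).

-1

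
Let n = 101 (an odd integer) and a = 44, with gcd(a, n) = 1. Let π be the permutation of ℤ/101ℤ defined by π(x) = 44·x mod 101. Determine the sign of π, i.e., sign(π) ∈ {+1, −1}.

-1

Orbit of 84 under x↦44x: [84, 60, 14, 10, 36, 69, 6]… (length divides ord_101(44)).
Decompose π into cycles: lengths [20, 20, 20, 20, 20, 1] (6 cycles, including the fixed point 0).
n − c = 101 − 6 = 95; sign = (−1)^95 = -1.
(44|101)_J = -1 (Zolotarev's lemma cross-check).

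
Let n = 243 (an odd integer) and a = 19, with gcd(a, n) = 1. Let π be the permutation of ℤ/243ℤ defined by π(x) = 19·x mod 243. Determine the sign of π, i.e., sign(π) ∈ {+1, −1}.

+1

Trace 172: π^k(172) = [172, 109, 127, 226, 163, 181, 37] for k=0..6.
Cycle lengths of π_19 on ℤ/243ℤ: [27, 27, 27, 27, 27, 27, 9, 9, 9, 9, 9, 9, 3, 3, 3, 3, 3, 3, 1, 1, 1, 1, 1, 1, 1, 1, 1]; 27 cycles in total.
Σ(ℓ_i−1) = 243−27 = 216; sign = (−1)^216 = +1.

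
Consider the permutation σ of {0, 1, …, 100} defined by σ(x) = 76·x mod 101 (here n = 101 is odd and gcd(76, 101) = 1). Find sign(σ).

+1

Trace 84: π^k(84) = [84, 21, 81, 96, 24, 6, 52] for k=0..6.
The orbit structure of x ↦ 76x mod 101: 3 orbits of sizes [50, 50, 1].
sign(π) = (−1)^{n − #cycles} = (−1)^{101−3} = (−1)^98 = +1.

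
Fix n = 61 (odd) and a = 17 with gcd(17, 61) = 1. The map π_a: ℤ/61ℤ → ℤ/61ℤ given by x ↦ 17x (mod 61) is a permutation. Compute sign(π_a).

-1

Start at x=2: 2 → 34 → 29 → 5 → 24 → 42 → 43 → … (one orbit).
π_17 has 2 disjoint cycles with lengths [60, 1] on {0,…,60}.
2 cycles on 61: each ℓ→(−1)^(ℓ−1), product (−1)^59 = -1.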